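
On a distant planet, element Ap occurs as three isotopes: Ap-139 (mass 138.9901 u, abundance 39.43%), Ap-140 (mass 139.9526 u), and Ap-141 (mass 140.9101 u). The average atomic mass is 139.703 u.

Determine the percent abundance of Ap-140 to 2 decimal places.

The remaining 60.57% is split between Ap-140 (fraction x) and Ap-141 (fraction 0.6057 − x).
Substituting: 139.9526x + 140.9101(0.6057 − x) = 84.89920357
(139.9526 − 140.9101)x = -0.450044  ⇒  x = 0.47002, y = 0.13568
Ap-140: 47.00%, Ap-141: 13.57%.

47.00%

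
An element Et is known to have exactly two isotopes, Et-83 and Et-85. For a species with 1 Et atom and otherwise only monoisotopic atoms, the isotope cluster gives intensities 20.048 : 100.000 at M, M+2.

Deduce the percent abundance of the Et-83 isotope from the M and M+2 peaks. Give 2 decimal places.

16.70%

Let p = fractional abundance of Et-83. I(M+2)/I(M) = [C(1,1)·p^0·(1−p)] / p^1 = 1·(1−p)/p = 100.000/20.048 = 4.9880
(1−p)/p = 4.9880/1 = 4.9880  ⇒  p = 1/(1 + 4.9880) = 0.1670
Et-83: 16.70%, Et-85: 83.30%.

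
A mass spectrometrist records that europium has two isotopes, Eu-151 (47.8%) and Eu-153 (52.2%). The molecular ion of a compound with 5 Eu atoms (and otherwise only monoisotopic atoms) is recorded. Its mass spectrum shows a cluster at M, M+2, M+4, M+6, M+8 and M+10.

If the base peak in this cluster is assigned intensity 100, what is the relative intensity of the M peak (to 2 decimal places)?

7.68

Binomial terms of (0.478 + 0.522)^5: M 0.0250, M+2 0.1363, M+4 0.2976, M+6 0.3250, M+8 0.1775, M+10 0.0388 → M+6 is the base peak.
P(M+6) = C(5,3) × 0.478^2 × 0.522^3 = 10 × 0.228484 × 0.14223665 = 0.324988 (base)
P(M) = C(5,0) × 0.478^5 × 0.522^0 = 1 × 0.02495396 × 1.0000 = 0.024954
Relative intensity = 0.024954 / 0.324988 × 100 = 7.68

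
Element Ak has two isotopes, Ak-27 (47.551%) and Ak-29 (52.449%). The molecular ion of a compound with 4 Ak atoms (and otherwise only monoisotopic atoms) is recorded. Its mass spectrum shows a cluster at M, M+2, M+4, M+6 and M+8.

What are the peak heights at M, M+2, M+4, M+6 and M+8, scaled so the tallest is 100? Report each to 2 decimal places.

The 4 Ak atoms are independent, so intensities follow the terms of (0.47551 + 0.52449)^4.
P(M) = 0.47551^4 = 0.051126
P(M+2) = 4 × 0.47551^3 × 0.52449^1 = 0.225567
P(M+4) = 6 × 0.47551^2 × 0.52449^2 = 0.373203
P(M+6) = 4 × 0.47551^1 × 0.52449^3 = 0.274430
P(M+8) = 0.52449^4 = 0.075674
The M+4 peak is largest (0.373203); scaling to 100 gives 13.70 : 60.44 : 100.00 : 73.53 : 20.28.

13.70 : 60.44 : 100.00 : 73.53 : 20.28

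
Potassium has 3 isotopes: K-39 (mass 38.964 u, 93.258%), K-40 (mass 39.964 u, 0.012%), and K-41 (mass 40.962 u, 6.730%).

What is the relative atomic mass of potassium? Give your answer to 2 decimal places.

The abundance-weighted mean is 0.93258 × 38.964 + 0.00012 × 39.964 + 0.06730 × 40.962
= 36.3370 + 0.0048 + 2.7567 = 39.0985 u

39.10 u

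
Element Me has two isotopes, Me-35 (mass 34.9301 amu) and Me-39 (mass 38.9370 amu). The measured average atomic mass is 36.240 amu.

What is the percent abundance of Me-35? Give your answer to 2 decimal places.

67.31%

With x = fraction of Me-35 (so Me-39 is 1 − x):
34.9301·x + 38.9370·(1 − x) = 36.240
(34.9301 − 38.9370)·x = 36.240 − 38.9370
x = -2.6970 / -4.0069 = 0.67309 → 67.31% Me-35, 32.69% Me-39.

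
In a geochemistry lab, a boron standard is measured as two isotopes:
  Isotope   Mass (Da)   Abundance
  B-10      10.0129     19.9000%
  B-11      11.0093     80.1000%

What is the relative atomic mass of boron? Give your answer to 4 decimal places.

Average mass = Σ (abundance × isotope mass) = 0.199000 × 10.0129 + 0.801000 × 11.0093
= 1.99257 + 8.81845 = 10.81102 Da

10.8110 Da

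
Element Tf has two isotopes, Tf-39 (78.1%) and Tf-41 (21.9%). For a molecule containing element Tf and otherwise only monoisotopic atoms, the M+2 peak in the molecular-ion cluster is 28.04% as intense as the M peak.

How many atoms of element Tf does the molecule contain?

With n Tf atoms, P(M+2)/P(M) = C(n,1)·p^(n−1)q / p^n = n·q/p = n · 0.219/0.781.
n = 0.2804 × 0.781/0.219 = 1.00 ≈ 1

1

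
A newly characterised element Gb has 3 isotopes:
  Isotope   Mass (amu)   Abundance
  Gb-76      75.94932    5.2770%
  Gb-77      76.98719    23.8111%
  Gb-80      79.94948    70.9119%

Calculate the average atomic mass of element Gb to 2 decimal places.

Weight each isotope mass by its fractional abundance: 0.052770 × 75.94932 + 0.238111 × 76.98719 + 0.709119 × 79.94948
= 4.007846 + 18.331497 + 56.693695 = 79.033038 amu

79.03 amu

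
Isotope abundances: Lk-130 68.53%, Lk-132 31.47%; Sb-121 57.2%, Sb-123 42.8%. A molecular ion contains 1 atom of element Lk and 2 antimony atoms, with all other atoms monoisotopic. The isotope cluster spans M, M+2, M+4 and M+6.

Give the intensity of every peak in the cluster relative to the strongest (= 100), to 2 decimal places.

Element Lk pattern (n=1): 0.6853 : 0.3147
Antimony pattern (n=2): 0.327184 : 0.489632 : 0.183184
Convolve the two distributions (both contribute in 2-u steps):
  M: 0.6853×0.327184 = 0.224219
  M+2: 0.6853×0.489632 + 0.3147×0.327184 = 0.438510
  M+4: 0.6853×0.183184 + 0.3147×0.489632 = 0.279623
  M+6: 0.3147×0.183184 = 0.057648
Scale to base peak (0.438510) = 100: 51.13 : 100.00 : 63.77 : 13.15

51.13 : 100.00 : 63.77 : 13.15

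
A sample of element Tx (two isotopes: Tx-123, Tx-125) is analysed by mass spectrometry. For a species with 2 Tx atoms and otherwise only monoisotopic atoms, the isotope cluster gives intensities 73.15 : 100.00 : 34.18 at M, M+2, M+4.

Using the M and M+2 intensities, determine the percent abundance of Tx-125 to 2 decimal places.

Write p for the Tx-123 fraction. I(M+2)/I(M) = [C(2,1)·p^1·(1−p)] / p^2 = 2·(1−p)/p = 100.00/73.15 = 1.3671
(1−p)/p = 1.3671/2 = 0.6835  ⇒  p = 1/(1 + 0.6835) = 0.5940
Tx-123: 59.40%, Tx-125: 40.60%.

40.60%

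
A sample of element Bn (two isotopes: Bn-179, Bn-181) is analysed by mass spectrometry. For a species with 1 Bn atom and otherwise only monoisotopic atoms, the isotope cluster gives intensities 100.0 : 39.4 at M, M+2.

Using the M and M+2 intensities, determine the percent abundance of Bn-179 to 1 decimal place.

71.7%

Let p = fractional abundance of Bn-179. I(M+2)/I(M) = [C(1,1)·p^0·(1−p)] / p^1 = 1·(1−p)/p = 39.4/100.0 = 0.3940
(1−p)/p = 0.3940/1 = 0.3940  ⇒  p = 1/(1 + 0.3940) = 0.7174
Bn-179: 71.7%, Bn-181: 28.3%.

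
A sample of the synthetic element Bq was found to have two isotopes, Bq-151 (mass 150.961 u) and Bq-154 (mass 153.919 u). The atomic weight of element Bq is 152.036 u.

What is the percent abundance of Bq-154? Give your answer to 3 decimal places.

36.342%

Let x be the fractional abundance of Bq-151; then Bq-154 has abundance 1 − x.
150.961·x + 153.919·(1 − x) = 152.036
(150.961 − 153.919)·x = 152.036 − 153.919
x = -1.883 / -2.958 = 0.63658 → 63.658% Bq-151, 36.342% Bq-154.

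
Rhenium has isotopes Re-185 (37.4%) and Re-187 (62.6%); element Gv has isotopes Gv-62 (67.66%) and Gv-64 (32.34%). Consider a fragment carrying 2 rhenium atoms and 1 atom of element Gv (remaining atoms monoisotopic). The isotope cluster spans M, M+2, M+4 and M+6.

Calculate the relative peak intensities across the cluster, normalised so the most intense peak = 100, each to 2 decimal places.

Rhenium pattern (n=2): 0.139876 : 0.468248 : 0.391876
Element Gv pattern (n=1): 0.6766 : 0.3234
Convolve the two distributions (both contribute in 2-u steps):
  M: 0.139876×0.6766 = 0.094640
  M+2: 0.139876×0.3234 + 0.468248×0.6766 = 0.362052
  M+4: 0.468248×0.3234 + 0.391876×0.6766 = 0.416575
  M+6: 0.391876×0.3234 = 0.126733
Scale to base peak (0.416575) = 100: 22.72 : 86.91 : 100.00 : 30.42

22.72 : 86.91 : 100.00 : 30.42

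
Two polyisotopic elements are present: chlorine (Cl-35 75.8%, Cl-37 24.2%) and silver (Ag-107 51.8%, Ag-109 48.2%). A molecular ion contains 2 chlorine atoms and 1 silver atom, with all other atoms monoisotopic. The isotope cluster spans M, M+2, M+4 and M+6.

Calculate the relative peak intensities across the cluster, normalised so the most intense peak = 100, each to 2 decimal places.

Chlorine pattern (n=2): 0.574564 : 0.366872 : 0.058564
Silver pattern (n=1): 0.5180 : 0.4820
Convolve the two distributions (both contribute in 2-u steps):
  M: 0.574564×0.5180 = 0.297624
  M+2: 0.574564×0.4820 + 0.366872×0.5180 = 0.466980
  M+4: 0.366872×0.4820 + 0.058564×0.5180 = 0.207168
  M+6: 0.058564×0.4820 = 0.028228
Scale to base peak (0.466980) = 100: 63.73 : 100.00 : 44.36 : 6.04

63.73 : 100.00 : 44.36 : 6.04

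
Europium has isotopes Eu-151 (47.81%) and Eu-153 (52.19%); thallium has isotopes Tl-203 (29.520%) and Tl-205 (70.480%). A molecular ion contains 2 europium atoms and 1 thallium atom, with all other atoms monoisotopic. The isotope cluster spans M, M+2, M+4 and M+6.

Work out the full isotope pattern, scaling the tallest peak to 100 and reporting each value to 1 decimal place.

Europium pattern (n=2): 0.22857961 : 0.49904078 : 0.27237961
Thallium pattern (n=1): 0.2952 : 0.7048
Convolve the two distributions (both contribute in 2-u steps):
  M: 0.22857961×0.2952 = 0.067477
  M+2: 0.22857961×0.7048 + 0.49904078×0.2952 = 0.308420
  M+4: 0.49904078×0.7048 + 0.27237961×0.2952 = 0.432130
  M+6: 0.27237961×0.7048 = 0.191973
Scale to base peak (0.432130) = 100: 15.6 : 71.4 : 100.0 : 44.4

15.6 : 71.4 : 100.0 : 44.4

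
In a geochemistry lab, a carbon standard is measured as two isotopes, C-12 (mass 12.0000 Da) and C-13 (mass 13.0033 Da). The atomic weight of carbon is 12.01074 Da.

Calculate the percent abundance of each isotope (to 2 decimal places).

C-12: 98.93%, C-13: 1.07%

With x = fraction of C-12 (so C-13 is 1 − x):
12.0000·x + 13.0033·(1 − x) = 12.01074
(12.0000 − 13.0033)·x = 12.01074 − 13.0033
x = -0.99256 / -1.0033 = 0.98930 → 98.93% C-12, 1.07% C-13.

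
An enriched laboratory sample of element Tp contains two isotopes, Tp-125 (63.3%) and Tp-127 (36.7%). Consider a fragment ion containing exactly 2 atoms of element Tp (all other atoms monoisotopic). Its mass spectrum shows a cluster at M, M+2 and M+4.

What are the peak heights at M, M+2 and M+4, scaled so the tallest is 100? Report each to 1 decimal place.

86.2 : 100.0 : 29.0

Each Tp atom is independently Tp-125 (p = 0.633) or Tp-127 (q = 0.367); the cluster is the binomial expansion (p + q)^2.
P(M) = 0.633^2 = 0.400689
P(M+2) = 2 × 0.633^1 × 0.367^1 = 0.464622
P(M+4) = 0.367^2 = 0.134689
The M+2 peak is largest (0.464622); scaling to 100 gives 86.2 : 100.0 : 29.0.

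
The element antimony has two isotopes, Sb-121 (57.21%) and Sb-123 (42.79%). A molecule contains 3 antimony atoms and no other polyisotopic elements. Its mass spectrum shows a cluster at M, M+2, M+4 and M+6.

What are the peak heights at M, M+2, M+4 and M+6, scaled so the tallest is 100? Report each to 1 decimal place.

Each Sb atom is independently Sb-121 (p = 0.5721) or Sb-123 (q = 0.4279); the cluster is the binomial expansion (p + q)^3.
P(M) = 0.5721^3 = 0.187247
P(M+2) = 3 × 0.5721^2 × 0.4279^1 = 0.420153
P(M+4) = 3 × 0.5721^1 × 0.4279^2 = 0.314252
P(M+6) = 0.4279^3 = 0.078348
The M+2 peak is largest (0.420153); scaling to 100 gives 44.6 : 100.0 : 74.8 : 18.6.

44.6 : 100.0 : 74.8 : 18.6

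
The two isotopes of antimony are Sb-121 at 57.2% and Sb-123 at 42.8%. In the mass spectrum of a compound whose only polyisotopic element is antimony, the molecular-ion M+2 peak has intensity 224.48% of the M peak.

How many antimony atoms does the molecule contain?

3

The M+2/M ratio from n Sb atoms is n · q/p = n · 0.428/0.572.
n = 2.2448 × 0.572/0.428 = 3.00 ≈ 3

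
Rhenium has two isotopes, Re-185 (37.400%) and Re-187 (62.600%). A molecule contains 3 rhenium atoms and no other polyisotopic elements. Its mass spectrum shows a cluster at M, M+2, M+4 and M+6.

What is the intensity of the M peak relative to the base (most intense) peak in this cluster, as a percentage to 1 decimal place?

11.9%

Term probabilities: M 0.0523, M+2 0.2627, M+4 0.4397, M+6 0.2453. Base peak = M+4.
P(M+4) = C(3,2) × 0.37400^1 × 0.62600^2 = 3 × 0.3740 × 0.391876 = 0.439685 (base)
P(M) = C(3,0) × 0.37400^3 × 0.62600^0 = 1 × 0.05231362 × 1.0000 = 0.052314
Relative intensity = 0.052314 / 0.439685 × 100 = 11.9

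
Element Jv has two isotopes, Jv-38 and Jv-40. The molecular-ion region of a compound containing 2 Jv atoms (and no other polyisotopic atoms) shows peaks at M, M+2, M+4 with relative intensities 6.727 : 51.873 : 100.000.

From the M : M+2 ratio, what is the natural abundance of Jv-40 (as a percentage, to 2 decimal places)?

Let p = fractional abundance of Jv-38. I(M+2)/I(M) = [C(2,1)·p^1·(1−p)] / p^2 = 2·(1−p)/p = 51.873/6.727 = 7.7112
(1−p)/p = 7.7112/2 = 3.8556  ⇒  p = 1/(1 + 3.8556) = 0.2059
Jv-38: 20.59%, Jv-40: 79.41%.

79.41%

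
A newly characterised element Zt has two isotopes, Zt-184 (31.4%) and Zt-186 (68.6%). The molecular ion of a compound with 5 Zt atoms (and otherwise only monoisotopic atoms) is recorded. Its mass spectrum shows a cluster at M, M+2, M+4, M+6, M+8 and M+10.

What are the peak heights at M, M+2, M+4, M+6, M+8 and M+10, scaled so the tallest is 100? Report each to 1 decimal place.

Expanding (0.314 + 0.686)^5:
P(M) = 0.314^5 = 0.003052
P(M+2) = 5 × 0.314^4 × 0.686^1 = 0.033344
P(M+4) = 10 × 0.314^3 × 0.686^2 = 0.145692
P(M+6) = 10 × 0.314^2 × 0.686^3 = 0.318296
P(M+8) = 5 × 0.314^1 × 0.686^4 = 0.347693
P(M+10) = 0.686^5 = 0.151922
The M+8 peak is largest (0.347693); scaling to 100 gives 0.9 : 9.6 : 41.9 : 91.5 : 100.0 : 43.7.

0.9 : 9.6 : 41.9 : 91.5 : 100.0 : 43.7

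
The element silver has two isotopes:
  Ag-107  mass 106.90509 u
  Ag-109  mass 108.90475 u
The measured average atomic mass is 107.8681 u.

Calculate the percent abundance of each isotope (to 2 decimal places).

Let x be the fractional abundance of Ag-107; then Ag-109 has abundance 1 − x.
106.90509·x + 108.90475·(1 − x) = 107.8681
(106.90509 − 108.90475)·x = 107.8681 − 108.90475
x = -1.03665 / -1.99966 = 0.51841 → 51.84% Ag-107, 48.16% Ag-109.

Ag-107: 51.84%, Ag-109: 48.16%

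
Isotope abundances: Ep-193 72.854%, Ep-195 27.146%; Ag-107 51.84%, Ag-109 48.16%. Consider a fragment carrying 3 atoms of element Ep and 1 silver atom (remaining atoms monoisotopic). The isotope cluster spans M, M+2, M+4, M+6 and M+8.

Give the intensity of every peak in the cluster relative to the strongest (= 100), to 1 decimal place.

Element Ep pattern (n=3): 0.38668756 : 0.43224891 : 0.1610595 : 0.02000403
Silver pattern (n=1): 0.5184 : 0.4816
Convolve the two distributions (both contribute in 2-u steps):
  M: 0.38668756×0.5184 = 0.200459
  M+2: 0.38668756×0.4816 + 0.43224891×0.5184 = 0.410307
  M+4: 0.43224891×0.4816 + 0.1610595×0.5184 = 0.291664
  M+6: 0.1610595×0.4816 + 0.02000403×0.5184 = 0.087936
  M+8: 0.02000403×0.4816 = 0.009634
Scale to base peak (0.410307) = 100: 48.9 : 100.0 : 71.1 : 21.4 : 2.3

48.9 : 100.0 : 71.1 : 21.4 : 2.3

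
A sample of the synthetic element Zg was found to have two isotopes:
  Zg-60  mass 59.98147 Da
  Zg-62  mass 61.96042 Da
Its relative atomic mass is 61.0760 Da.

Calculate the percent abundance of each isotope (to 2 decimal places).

With x = fraction of Zg-60 (so Zg-62 is 1 − x):
59.98147·x + 61.96042·(1 − x) = 61.0760
(59.98147 − 61.96042)·x = 61.0760 − 61.96042
x = -0.88442 / -1.97895 = 0.44691 → 44.69% Zg-60, 55.31% Zg-62.

Zg-60: 44.69%, Zg-62: 55.31%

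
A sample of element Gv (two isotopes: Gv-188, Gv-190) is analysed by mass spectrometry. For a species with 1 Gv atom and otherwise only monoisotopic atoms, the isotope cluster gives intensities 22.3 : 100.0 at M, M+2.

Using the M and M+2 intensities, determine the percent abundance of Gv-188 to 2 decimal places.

Write p for the Gv-188 fraction. I(M+2)/I(M) = [C(1,1)·p^0·(1−p)] / p^1 = 1·(1−p)/p = 100.0/22.3 = 4.4843
(1−p)/p = 4.4843/1 = 4.4843  ⇒  p = 1/(1 + 4.4843) = 0.1823
Gv-188: 18.23%, Gv-190: 81.77%.

18.23%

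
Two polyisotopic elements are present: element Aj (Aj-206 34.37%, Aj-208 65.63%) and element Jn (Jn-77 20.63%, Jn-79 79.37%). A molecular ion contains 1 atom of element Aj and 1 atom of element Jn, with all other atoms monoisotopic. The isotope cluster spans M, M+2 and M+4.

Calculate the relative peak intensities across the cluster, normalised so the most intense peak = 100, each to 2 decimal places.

13.61 : 78.36 : 100.00

Element Aj pattern (n=1): 0.3437 : 0.6563
Element Jn pattern (n=1): 0.2063 : 0.7937
Convolve the two distributions (both contribute in 2-u steps):
  M: 0.3437×0.2063 = 0.070905
  M+2: 0.3437×0.7937 + 0.6563×0.2063 = 0.408189
  M+4: 0.6563×0.7937 = 0.520905
Scale to base peak (0.520905) = 100: 13.61 : 78.36 : 100.00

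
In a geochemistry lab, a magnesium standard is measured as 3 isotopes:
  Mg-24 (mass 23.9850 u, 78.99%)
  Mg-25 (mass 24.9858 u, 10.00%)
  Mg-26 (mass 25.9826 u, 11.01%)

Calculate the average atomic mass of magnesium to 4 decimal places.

The abundance-weighted mean is 0.7899 × 23.9850 + 0.1000 × 24.9858 + 0.1101 × 25.9826
= 18.94575 + 2.49858 + 2.86068 = 24.30501 u

24.3050 u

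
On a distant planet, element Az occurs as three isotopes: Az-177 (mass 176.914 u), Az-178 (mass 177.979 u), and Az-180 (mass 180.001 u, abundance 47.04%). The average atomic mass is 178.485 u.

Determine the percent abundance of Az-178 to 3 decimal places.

11.162%

Let x and y be the fractions of Az-177 and Az-178. Then x + y = 1 − 0.4704 = 0.5296 and 176.914x + 177.979y = 178.485 − 0.4704×180.001 = 93.8125296.
Substituting: 176.914x + 177.979(0.5296 − x) = 93.8125296
(176.914 − 177.979)x = -0.4451488  ⇒  x = 0.41798, y = 0.11162
Az-177: 41.798%, Az-178: 11.162%.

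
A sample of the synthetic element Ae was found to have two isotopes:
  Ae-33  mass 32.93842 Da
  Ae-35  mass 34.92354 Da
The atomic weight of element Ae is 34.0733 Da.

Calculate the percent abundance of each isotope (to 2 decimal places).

Writing the weighted mean with unknown fraction x of Ae-33:
32.93842·x + 34.92354·(1 − x) = 34.0733
(32.93842 − 34.92354)·x = 34.0733 − 34.92354
x = -0.85024 / -1.98512 = 0.42831 → 42.83% Ae-33, 57.17% Ae-35.

Ae-33: 42.83%, Ae-35: 57.17%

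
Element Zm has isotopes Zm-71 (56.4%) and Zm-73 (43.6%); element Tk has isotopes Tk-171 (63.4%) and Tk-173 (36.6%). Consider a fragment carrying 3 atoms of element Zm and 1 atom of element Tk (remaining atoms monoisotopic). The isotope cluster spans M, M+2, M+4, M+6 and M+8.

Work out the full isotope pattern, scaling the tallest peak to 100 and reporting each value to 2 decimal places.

Element Zm pattern (n=3): 0.17940614 : 0.41606957 : 0.32164243 : 0.08288186
Element Tk pattern (n=1): 0.6340 : 0.3660
Convolve the two distributions (both contribute in 2-u steps):
  M: 0.17940614×0.6340 = 0.113743
  M+2: 0.17940614×0.3660 + 0.41606957×0.6340 = 0.329451
  M+4: 0.41606957×0.3660 + 0.32164243×0.6340 = 0.356203
  M+6: 0.32164243×0.3660 + 0.08288186×0.6340 = 0.170268
  M+8: 0.08288186×0.3660 = 0.030335
Scale to base peak (0.356203) = 100: 31.93 : 92.49 : 100.00 : 47.80 : 8.52

31.93 : 92.49 : 100.00 : 47.80 : 8.52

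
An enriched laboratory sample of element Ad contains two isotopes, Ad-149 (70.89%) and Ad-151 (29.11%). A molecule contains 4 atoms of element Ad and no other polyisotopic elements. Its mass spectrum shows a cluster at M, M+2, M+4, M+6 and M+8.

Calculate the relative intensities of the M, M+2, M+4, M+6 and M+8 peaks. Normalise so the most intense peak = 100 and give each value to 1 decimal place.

60.9 : 100.0 : 61.6 : 16.9 : 1.7

Expanding (0.7089 + 0.2911)^4:
P(M) = 0.7089^4 = 0.252546
P(M+2) = 4 × 0.7089^3 × 0.2911^1 = 0.414818
P(M+4) = 6 × 0.7089^2 × 0.2911^2 = 0.255509
P(M+6) = 4 × 0.7089^1 × 0.2911^3 = 0.069947
P(M+8) = 0.2911^4 = 0.007181
The M+2 peak is largest (0.414818); scaling to 100 gives 60.9 : 100.0 : 61.6 : 16.9 : 1.7.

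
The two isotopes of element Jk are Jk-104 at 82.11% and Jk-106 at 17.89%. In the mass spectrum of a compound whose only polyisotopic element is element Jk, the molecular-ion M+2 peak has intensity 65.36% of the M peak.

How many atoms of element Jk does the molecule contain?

3

For n independent Jk atoms, I(M+2)/I(M) = n · (abundance Jk-106) / (abundance Jk-104) = n · 0.1789/0.8211.
n = 0.6536 × 0.8211/0.1789 = 3.00 ≈ 3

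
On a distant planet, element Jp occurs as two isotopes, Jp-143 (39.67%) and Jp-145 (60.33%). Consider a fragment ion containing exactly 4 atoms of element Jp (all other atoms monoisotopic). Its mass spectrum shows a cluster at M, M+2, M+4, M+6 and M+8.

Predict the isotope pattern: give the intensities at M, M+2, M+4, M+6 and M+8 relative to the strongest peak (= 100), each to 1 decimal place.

Each Jp atom is independently Jp-143 (p = 0.3967) or Jp-145 (q = 0.6033); the cluster is the binomial expansion (p + q)^4.
P(M) = 0.3967^4 = 0.024766
P(M+2) = 4 × 0.3967^3 × 0.6033^1 = 0.150654
P(M+4) = 6 × 0.3967^2 × 0.6033^2 = 0.343671
P(M+6) = 4 × 0.3967^1 × 0.6033^3 = 0.348435
P(M+8) = 0.6033^4 = 0.132475
The M+6 peak is largest (0.348435); scaling to 100 gives 7.1 : 43.2 : 98.6 : 100.0 : 38.0.

7.1 : 43.2 : 98.6 : 100.0 : 38.0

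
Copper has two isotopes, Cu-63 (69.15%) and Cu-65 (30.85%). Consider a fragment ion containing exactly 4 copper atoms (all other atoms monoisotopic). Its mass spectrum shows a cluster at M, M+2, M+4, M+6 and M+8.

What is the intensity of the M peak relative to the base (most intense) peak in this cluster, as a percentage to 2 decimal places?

56.04%

Binomial terms of (0.6915 + 0.3085)^4: M 0.2286, M+2 0.4080, M+4 0.2731, M+6 0.0812, M+8 0.0091 → M+2 is the base peak.
P(M+2) = C(4,1) × 0.6915^3 × 0.3085^1 = 4 × 0.33065611 × 0.3085 = 0.408030 (base)
P(M) = C(4,0) × 0.6915^4 × 0.3085^0 = 1 × 0.2286487 × 1.0000 = 0.228649
Relative intensity = 0.228649 / 0.408030 × 100 = 56.04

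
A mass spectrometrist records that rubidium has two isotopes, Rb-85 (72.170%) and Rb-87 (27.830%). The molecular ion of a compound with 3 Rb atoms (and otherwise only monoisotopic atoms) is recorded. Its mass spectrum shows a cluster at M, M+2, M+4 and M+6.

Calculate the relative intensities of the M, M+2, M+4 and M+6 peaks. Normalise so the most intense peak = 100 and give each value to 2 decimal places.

86.44 : 100.00 : 38.56 : 4.96

Each Rb atom is independently Rb-85 (p = 0.72170) or Rb-87 (q = 0.27830); the cluster is the binomial expansion (p + q)^3.
P(M) = 0.72170^3 = 0.375898
P(M+2) = 3 × 0.72170^2 × 0.27830^1 = 0.434858
P(M+4) = 3 × 0.72170^1 × 0.27830^2 = 0.167689
P(M+6) = 0.27830^3 = 0.021555
The M+2 peak is largest (0.434858); scaling to 100 gives 86.44 : 100.00 : 38.56 : 4.96.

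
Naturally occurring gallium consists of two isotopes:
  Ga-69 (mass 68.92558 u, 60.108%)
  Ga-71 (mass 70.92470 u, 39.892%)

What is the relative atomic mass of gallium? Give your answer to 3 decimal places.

Ar = Σ fᵢ·mᵢ = 0.60108 × 68.92558 + 0.39892 × 70.92470
= 41.429788 + 28.293281 = 69.723069 u

69.723 u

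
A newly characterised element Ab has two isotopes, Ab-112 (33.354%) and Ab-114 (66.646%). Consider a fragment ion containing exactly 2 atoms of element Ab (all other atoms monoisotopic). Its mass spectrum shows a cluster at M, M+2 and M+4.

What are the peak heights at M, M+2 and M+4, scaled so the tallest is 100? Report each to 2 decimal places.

25.02 : 100.00 : 99.91

Expanding (0.33354 + 0.66646)^2:
P(M) = 0.33354^2 = 0.111249
P(M+2) = 2 × 0.33354^1 × 0.66646^1 = 0.444582
P(M+4) = 0.66646^2 = 0.444169
The M+2 peak is largest (0.444582); scaling to 100 gives 25.02 : 100.00 : 99.91.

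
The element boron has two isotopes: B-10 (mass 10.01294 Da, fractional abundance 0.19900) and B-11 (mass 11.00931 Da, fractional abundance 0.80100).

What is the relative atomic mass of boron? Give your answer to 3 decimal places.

Average mass = Σ (abundance × isotope mass) = 0.19900 × 10.01294 + 0.80100 × 11.00931
= 1.992575 + 8.818457 = 10.811032 Da

10.811 Da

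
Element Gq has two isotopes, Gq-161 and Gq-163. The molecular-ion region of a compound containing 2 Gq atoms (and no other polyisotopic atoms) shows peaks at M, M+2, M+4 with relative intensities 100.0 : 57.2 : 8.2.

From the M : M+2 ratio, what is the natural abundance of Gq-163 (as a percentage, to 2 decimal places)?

22.24%

Write p for the Gq-161 fraction. I(M+2)/I(M) = [C(2,1)·p^1·(1−p)] / p^2 = 2·(1−p)/p = 57.2/100.0 = 0.5720
(1−p)/p = 0.5720/2 = 0.2860  ⇒  p = 1/(1 + 0.2860) = 0.7776
Gq-161: 77.76%, Gq-163: 22.24%.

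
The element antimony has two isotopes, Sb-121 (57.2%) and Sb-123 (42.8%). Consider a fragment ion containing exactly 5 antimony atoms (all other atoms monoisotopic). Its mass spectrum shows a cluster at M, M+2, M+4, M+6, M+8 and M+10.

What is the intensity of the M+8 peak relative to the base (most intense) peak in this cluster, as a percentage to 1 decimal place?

28.0%

(0.572 + 0.428)^5 gives M 0.0612, M+2 0.2291, M+4 0.3428, M+6 0.2565, M+8 0.0960, M+10 0.0144; the largest is M+4.
P(M+4) = C(5,2) × 0.572^3 × 0.428^2 = 10 × 0.18714925 × 0.183184 = 0.342827 (base)
P(M+8) = C(5,4) × 0.572^1 × 0.428^4 = 5 × 0.5720 × 0.03355638 = 0.095971
Relative intensity = 0.095971 / 0.342827 × 100 = 28.0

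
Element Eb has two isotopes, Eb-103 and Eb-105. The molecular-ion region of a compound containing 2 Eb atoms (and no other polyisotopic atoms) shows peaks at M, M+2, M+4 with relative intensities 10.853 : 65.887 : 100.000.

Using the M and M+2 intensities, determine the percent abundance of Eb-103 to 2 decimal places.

If p is the fraction of Eb that is Eb-103, then I(M+2)/I(M) = [C(2,1)·p^1·(1−p)] / p^2 = 2·(1−p)/p = 65.887/10.853 = 6.0709
(1−p)/p = 6.0709/2 = 3.0354  ⇒  p = 1/(1 + 3.0354) = 0.2478
Eb-103: 24.78%, Eb-105: 75.22%.

24.78%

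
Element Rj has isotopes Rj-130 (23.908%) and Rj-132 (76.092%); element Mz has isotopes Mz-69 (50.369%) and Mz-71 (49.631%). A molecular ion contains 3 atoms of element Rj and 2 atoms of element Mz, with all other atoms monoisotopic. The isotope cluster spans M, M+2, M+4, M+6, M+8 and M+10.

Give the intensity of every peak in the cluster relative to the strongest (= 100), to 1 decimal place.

Element Rj pattern (n=3): 0.01366563 : 0.13048084 : 0.41528142 : 0.44057211
Element Mz pattern (n=2): 0.25370362 : 0.49997277 : 0.24632362
Convolve the two distributions (both contribute in 2-u steps):
  M: 0.01366563×0.25370362 = 0.003467
  M+2: 0.01366563×0.49997277 + 0.13048084×0.25370362 = 0.039936
  M+4: 0.01366563×0.24632362 + 0.13048084×0.49997277 + 0.41528142×0.25370362 = 0.173961
  M+6: 0.13048084×0.24632362 + 0.41528142×0.49997277 + 0.44057211×0.25370362 = 0.351545
  M+8: 0.41528142×0.24632362 + 0.44057211×0.49997277 = 0.322568
  M+10: 0.44057211×0.24632362 = 0.108523
Scale to base peak (0.351545) = 100: 1.0 : 11.4 : 49.5 : 100.0 : 91.8 : 30.9

1.0 : 11.4 : 49.5 : 100.0 : 91.8 : 30.9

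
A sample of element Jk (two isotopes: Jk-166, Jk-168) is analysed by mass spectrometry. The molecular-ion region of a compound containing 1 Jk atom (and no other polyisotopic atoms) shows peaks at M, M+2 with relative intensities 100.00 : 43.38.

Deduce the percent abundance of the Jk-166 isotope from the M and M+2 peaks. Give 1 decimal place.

Write p for the Jk-166 fraction. I(M+2)/I(M) = [C(1,1)·p^0·(1−p)] / p^1 = 1·(1−p)/p = 43.38/100.00 = 0.4338
(1−p)/p = 0.4338/1 = 0.4338  ⇒  p = 1/(1 + 0.4338) = 0.6974
Jk-166: 69.7%, Jk-168: 30.3%.

69.7%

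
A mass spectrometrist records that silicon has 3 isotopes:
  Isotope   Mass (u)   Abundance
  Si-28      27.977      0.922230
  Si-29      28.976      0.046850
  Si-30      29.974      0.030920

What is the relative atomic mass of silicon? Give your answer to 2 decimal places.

The abundance-weighted mean is 0.922230 × 27.977 + 0.046850 × 28.976 + 0.030920 × 29.974
= 25.8012 + 1.3575 + 0.9268 = 28.0855 u

28.09 u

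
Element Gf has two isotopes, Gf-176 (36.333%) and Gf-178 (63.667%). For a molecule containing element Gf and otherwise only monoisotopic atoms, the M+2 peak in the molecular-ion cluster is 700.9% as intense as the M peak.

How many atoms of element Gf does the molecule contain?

For n independent Gf atoms, I(M+2)/I(M) = n · (abundance Gf-178) / (abundance Gf-176) = n · 0.63667/0.36333.
n = 7.009 × 0.36333/0.63667 = 4.00 ≈ 4

4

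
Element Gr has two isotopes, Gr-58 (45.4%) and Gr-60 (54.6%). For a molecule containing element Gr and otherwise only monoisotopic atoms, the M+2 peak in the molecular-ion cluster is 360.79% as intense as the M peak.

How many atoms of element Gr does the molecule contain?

For n independent Gr atoms, I(M+2)/I(M) = n · (abundance Gr-60) / (abundance Gr-58) = n · 0.546/0.454.
n = 3.6079 × 0.454/0.546 = 3.00 ≈ 3

3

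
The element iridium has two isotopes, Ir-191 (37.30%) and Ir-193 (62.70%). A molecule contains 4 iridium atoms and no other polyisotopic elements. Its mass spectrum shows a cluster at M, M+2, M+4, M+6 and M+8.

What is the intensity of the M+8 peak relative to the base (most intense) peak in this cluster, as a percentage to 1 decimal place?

42.0%

(0.3730 + 0.6270)^4 gives M 0.0194, M+2 0.1302, M+4 0.3282, M+6 0.3678, M+8 0.1546; the largest is M+6.
P(M+6) = C(4,3) × 0.3730^1 × 0.6270^3 = 4 × 0.3730 × 0.24649188 = 0.367766 (base)
P(M+8) = C(4,4) × 0.3730^0 × 0.6270^4 = 1 × 1.0000 × 0.15455041 = 0.154550
Relative intensity = 0.154550 / 0.367766 × 100 = 42.0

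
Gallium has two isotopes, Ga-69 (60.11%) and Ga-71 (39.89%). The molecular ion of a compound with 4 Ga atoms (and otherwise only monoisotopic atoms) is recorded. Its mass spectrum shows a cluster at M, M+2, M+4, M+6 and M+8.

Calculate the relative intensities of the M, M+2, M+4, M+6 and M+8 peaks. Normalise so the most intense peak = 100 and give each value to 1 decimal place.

37.7 : 100.0 : 99.5 : 44.0 : 7.3

Expanding (0.6011 + 0.3989)^4:
P(M) = 0.6011^4 = 0.130553
P(M+2) = 4 × 0.6011^3 × 0.3989^1 = 0.346549
P(M+4) = 6 × 0.6011^2 × 0.3989^2 = 0.344963
P(M+6) = 4 × 0.6011^1 × 0.3989^3 = 0.152616
P(M+8) = 0.3989^4 = 0.025320
The M+2 peak is largest (0.346549); scaling to 100 gives 37.7 : 100.0 : 99.5 : 44.0 : 7.3.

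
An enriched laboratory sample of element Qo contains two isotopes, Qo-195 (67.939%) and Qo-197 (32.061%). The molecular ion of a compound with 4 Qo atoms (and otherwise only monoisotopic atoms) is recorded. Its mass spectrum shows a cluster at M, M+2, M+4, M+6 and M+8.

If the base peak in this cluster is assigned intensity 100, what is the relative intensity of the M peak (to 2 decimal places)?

52.98

Term probabilities: M 0.2130, M+2 0.4022, M+4 0.2847, M+6 0.0896, M+8 0.0106. Base peak = M+2.
P(M+2) = C(4,1) × 0.67939^3 × 0.32061^1 = 4 × 0.31358657 × 0.32061 = 0.402156 (base)
P(M) = C(4,0) × 0.67939^4 × 0.32061^0 = 1 × 0.21304758 × 1.0000 = 0.213048
Relative intensity = 0.213048 / 0.402156 × 100 = 52.98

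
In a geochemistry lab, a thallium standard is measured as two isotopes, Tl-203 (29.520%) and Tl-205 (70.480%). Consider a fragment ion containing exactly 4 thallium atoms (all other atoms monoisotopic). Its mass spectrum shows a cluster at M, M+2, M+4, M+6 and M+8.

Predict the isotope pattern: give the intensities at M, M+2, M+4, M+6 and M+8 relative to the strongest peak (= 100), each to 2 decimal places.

1.84 : 17.54 : 62.83 : 100.00 : 59.69

The 4 Tl atoms are independent, so intensities follow the terms of (0.29520 + 0.70480)^4.
P(M) = 0.29520^4 = 0.007594
P(M+2) = 4 × 0.29520^3 × 0.70480^1 = 0.072523
P(M+4) = 6 × 0.29520^2 × 0.70480^2 = 0.259726
P(M+6) = 4 × 0.29520^1 × 0.70480^3 = 0.413403
P(M+8) = 0.70480^4 = 0.246754
The M+6 peak is largest (0.413403); scaling to 100 gives 1.84 : 17.54 : 62.83 : 100.00 : 59.69.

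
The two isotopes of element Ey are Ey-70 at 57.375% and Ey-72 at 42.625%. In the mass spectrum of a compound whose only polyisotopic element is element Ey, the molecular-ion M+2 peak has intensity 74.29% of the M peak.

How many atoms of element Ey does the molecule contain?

With n Ey atoms, P(M+2)/P(M) = C(n,1)·p^(n−1)q / p^n = n·q/p = n · 0.42625/0.57375.
n = 0.7429 × 0.57375/0.42625 = 1.00 ≈ 1

1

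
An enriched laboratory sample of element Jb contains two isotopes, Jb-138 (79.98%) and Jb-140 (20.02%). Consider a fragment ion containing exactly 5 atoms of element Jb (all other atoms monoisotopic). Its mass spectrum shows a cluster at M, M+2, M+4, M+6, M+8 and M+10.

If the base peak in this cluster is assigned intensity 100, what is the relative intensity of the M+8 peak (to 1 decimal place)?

1.6

Binomial terms of (0.7998 + 0.2002)^5: M 0.3273, M+2 0.4096, M+4 0.2051, M+6 0.0513, M+8 0.0064, M+10 0.0003 → M+2 is the base peak.
P(M+2) = C(5,1) × 0.7998^4 × 0.2002^1 = 5 × 0.40919055 × 0.2002 = 0.409600 (base)
P(M+8) = C(5,4) × 0.7998^1 × 0.2002^4 = 5 × 0.7998 × 0.00160641 = 0.006424
Relative intensity = 0.006424 / 0.409600 × 100 = 1.6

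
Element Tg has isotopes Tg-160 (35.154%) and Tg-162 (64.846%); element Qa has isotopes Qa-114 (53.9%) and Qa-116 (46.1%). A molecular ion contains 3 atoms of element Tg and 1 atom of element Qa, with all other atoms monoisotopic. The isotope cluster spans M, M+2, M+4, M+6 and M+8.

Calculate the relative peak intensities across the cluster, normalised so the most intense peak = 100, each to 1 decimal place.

6.7 : 42.6 : 99.6 : 100.0 : 35.8

Element Tg pattern (n=3): 0.04344344 : 0.24041078 : 0.4434681 : 0.27267767
Element Qa pattern (n=1): 0.5390 : 0.4610
Convolve the two distributions (both contribute in 2-u steps):
  M: 0.04344344×0.5390 = 0.023416
  M+2: 0.04344344×0.4610 + 0.24041078×0.5390 = 0.149609
  M+4: 0.24041078×0.4610 + 0.4434681×0.5390 = 0.349859
  M+6: 0.4434681×0.4610 + 0.27267767×0.5390 = 0.351412
  M+8: 0.27267767×0.4610 = 0.125704
Scale to base peak (0.351412) = 100: 6.7 : 42.6 : 99.6 : 100.0 : 35.8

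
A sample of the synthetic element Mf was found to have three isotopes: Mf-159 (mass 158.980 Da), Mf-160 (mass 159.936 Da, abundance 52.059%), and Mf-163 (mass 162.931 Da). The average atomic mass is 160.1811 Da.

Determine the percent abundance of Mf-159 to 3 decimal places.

The remaining 47.941% is split between Mf-159 (fraction x) and Mf-163 (fraction 0.47941 − x).
Substituting: 158.980x + 162.931(0.47941 − x) = 76.92001776
(158.980 − 162.931)x = -1.19073295  ⇒  x = 0.30138, y = 0.17803
Mf-159: 30.138%, Mf-163: 17.803%.

30.138%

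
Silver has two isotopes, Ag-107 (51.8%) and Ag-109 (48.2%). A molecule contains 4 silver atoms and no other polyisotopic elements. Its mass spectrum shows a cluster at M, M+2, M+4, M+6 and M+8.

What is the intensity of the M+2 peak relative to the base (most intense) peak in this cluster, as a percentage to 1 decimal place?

(0.518 + 0.482)^4 gives M 0.0720, M+2 0.2680, M+4 0.3740, M+6 0.2320, M+8 0.0540; the largest is M+4.
P(M+4) = C(4,2) × 0.518^2 × 0.482^2 = 6 × 0.268324 × 0.232324 = 0.374029 (base)
P(M+2) = C(4,1) × 0.518^3 × 0.482^1 = 4 × 0.13899183 × 0.4820 = 0.267976
Relative intensity = 0.267976 / 0.374029 × 100 = 71.6

71.6%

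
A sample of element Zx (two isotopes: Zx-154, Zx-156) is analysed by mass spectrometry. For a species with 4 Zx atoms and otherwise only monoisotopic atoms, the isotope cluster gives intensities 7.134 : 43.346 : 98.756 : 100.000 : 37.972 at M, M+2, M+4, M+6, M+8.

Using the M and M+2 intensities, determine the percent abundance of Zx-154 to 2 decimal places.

If p is the fraction of Zx that is Zx-154, then I(M+2)/I(M) = [C(4,1)·p^3·(1−p)] / p^4 = 4·(1−p)/p = 43.346/7.134 = 6.0760
(1−p)/p = 6.0760/4 = 1.5190  ⇒  p = 1/(1 + 1.5190) = 0.3970
Zx-154: 39.70%, Zx-156: 60.30%.

39.70%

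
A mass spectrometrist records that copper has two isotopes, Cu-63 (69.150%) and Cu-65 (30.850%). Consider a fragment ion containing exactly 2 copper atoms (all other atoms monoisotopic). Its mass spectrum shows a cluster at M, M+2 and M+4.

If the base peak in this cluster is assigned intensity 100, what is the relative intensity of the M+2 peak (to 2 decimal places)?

(0.69150 + 0.30850)^2 gives M 0.4782, M+2 0.4267, M+4 0.0952; the largest is M.
P(M) = C(2,0) × 0.69150^2 × 0.30850^0 = 1 × 0.47817225 × 1.0000 = 0.478172 (base)
P(M+2) = C(2,1) × 0.69150^1 × 0.30850^1 = 2 × 0.6915 × 0.3085 = 0.426656
Relative intensity = 0.426656 / 0.478172 × 100 = 89.23

89.23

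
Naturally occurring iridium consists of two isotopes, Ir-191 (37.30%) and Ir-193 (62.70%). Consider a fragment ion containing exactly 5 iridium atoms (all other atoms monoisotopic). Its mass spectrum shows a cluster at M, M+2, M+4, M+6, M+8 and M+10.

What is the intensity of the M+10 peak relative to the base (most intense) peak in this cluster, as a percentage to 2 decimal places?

28.26%

Term probabilities: M 0.0072, M+2 0.0607, M+4 0.2040, M+6 0.3429, M+8 0.2882, M+10 0.0969. Base peak = M+6.
P(M+6) = C(5,3) × 0.3730^2 × 0.6270^3 = 10 × 0.139129 × 0.24649188 = 0.342942 (base)
P(M+10) = C(5,5) × 0.3730^0 × 0.6270^5 = 1 × 1.0000 × 0.09690311 = 0.096903
Relative intensity = 0.096903 / 0.342942 × 100 = 28.26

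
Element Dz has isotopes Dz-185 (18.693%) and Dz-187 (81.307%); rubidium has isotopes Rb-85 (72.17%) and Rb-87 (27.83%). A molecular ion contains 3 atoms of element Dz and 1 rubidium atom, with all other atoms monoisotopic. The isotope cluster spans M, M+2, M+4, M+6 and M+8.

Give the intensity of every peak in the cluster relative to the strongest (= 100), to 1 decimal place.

1.0 : 12.9 : 59.3 : 100.0 : 30.5

Element Dz pattern (n=3): 0.00653186 : 0.08523289 : 0.37072864 : 0.53750661
Rubidium pattern (n=1): 0.7217 : 0.2783
Convolve the two distributions (both contribute in 2-u steps):
  M: 0.00653186×0.7217 = 0.004714
  M+2: 0.00653186×0.2783 + 0.08523289×0.7217 = 0.063330
  M+4: 0.08523289×0.2783 + 0.37072864×0.7217 = 0.291275
  M+6: 0.37072864×0.2783 + 0.53750661×0.7217 = 0.491092
  M+8: 0.53750661×0.2783 = 0.149588
Scale to base peak (0.491092) = 100: 1.0 : 12.9 : 59.3 : 100.0 : 30.5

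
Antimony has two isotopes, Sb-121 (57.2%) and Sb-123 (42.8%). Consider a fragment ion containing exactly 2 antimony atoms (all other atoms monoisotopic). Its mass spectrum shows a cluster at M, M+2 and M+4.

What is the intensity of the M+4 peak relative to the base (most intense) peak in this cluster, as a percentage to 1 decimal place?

Binomial terms of (0.572 + 0.428)^2: M 0.3272, M+2 0.4896, M+4 0.1832 → M+2 is the base peak.
P(M+2) = C(2,1) × 0.572^1 × 0.428^1 = 2 × 0.5720 × 0.4280 = 0.489632 (base)
P(M+4) = C(2,2) × 0.572^0 × 0.428^2 = 1 × 1.0000 × 0.183184 = 0.183184
Relative intensity = 0.183184 / 0.489632 × 100 = 37.4

37.4%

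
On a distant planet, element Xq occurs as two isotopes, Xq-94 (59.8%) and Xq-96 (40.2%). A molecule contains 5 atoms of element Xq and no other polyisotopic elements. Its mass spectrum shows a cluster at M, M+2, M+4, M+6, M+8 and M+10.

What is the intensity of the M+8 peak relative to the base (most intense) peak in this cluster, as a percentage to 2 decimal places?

(0.598 + 0.402)^5 gives M 0.0765, M+2 0.2570, M+4 0.3456, M+6 0.2323, M+8 0.0781, M+10 0.0105; the largest is M+4.
P(M+4) = C(5,2) × 0.598^3 × 0.402^2 = 10 × 0.21384719 × 0.161604 = 0.345586 (base)
P(M+8) = C(5,4) × 0.598^1 × 0.402^4 = 5 × 0.5980 × 0.02611585 = 0.078086
Relative intensity = 0.078086 / 0.345586 × 100 = 22.60

22.60%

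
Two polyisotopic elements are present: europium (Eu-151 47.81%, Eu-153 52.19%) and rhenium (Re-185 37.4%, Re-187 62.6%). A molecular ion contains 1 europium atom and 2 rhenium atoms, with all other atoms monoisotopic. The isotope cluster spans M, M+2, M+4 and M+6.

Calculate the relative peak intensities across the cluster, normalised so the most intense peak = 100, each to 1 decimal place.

15.5 : 68.8 : 100.0 : 47.4

Europium pattern (n=1): 0.4781 : 0.5219
Rhenium pattern (n=2): 0.139876 : 0.468248 : 0.391876
Convolve the two distributions (both contribute in 2-u steps):
  M: 0.4781×0.139876 = 0.066875
  M+2: 0.4781×0.468248 + 0.5219×0.139876 = 0.296871
  M+4: 0.4781×0.391876 + 0.5219×0.468248 = 0.431735
  M+6: 0.5219×0.391876 = 0.204520
Scale to base peak (0.431735) = 100: 15.5 : 68.8 : 100.0 : 47.4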